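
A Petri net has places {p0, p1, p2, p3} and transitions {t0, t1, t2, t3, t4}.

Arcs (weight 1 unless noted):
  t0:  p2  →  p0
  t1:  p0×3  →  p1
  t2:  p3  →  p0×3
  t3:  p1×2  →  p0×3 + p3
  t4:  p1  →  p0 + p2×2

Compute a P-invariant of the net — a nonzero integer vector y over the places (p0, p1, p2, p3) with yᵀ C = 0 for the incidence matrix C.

y = (p0:1, p1:3, p2:1, p3:3)

Incidence matrix C (rows=places, cols=transitions):
       t0   t1   t2   t3   t4
   p0   1   -3    3    3    1
   p1   0    1    0   -2   -1
   p2  -1    0    0    0    2
   p3   0    0   -1    1    0

Candidate y = [1, 3, 1, 3]; check y·C column-wise:
  col t0: 1·1 + 3·0 + 1·-1 + 3·0 = 0
  col t1: 1·-3 + 3·1 + 1·0 + 3·0 = 0
  col t2: 1·3 + 3·0 + 1·0 + 3·-1 = 0
  col t3: 1·3 + 3·-2 + 1·0 + 3·1 = 0
  col t4: 1·1 + 3·-1 + 1·2 + 3·0 = 0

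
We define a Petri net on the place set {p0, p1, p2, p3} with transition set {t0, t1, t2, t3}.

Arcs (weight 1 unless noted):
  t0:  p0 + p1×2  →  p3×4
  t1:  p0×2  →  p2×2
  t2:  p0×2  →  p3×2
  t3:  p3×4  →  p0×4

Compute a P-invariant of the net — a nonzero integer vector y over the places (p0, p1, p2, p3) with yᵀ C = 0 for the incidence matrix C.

Incidence matrix C (rows=places, cols=transitions):
       t0   t1   t2   t3
   p0  -1   -2   -2    4
   p1  -2    0    0    0
   p2   0    2    0    0
   p3   4    0    2   -4

Candidate y = [2, 3, 2, 2]; check y·C column-wise:
  col t0: 2·-1 + 3·-2 + 2·0 + 2·4 = 0
  col t1: 2·-2 + 3·0 + 2·2 + 2·0 = 0
  col t2: 2·-2 + 3·0 + 2·0 + 2·2 = 0
  col t3: 2·4 + 3·0 + 2·0 + 2·-4 = 0

y = (p0:2, p1:3, p2:2, p3:2)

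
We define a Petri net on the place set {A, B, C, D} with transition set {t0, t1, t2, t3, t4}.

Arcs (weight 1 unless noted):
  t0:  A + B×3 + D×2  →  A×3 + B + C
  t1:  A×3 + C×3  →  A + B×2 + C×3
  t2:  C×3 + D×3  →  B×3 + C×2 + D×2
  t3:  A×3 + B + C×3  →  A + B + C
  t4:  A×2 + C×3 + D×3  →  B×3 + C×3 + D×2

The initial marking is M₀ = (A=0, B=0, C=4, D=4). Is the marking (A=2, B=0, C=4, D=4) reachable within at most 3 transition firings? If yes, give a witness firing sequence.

NO — not reachable within 3 firings

depth 0: 1 marking
depth 1: 2 markings reached so far
depth 2: 3 markings reached so far
depth 3: 3 markings reached so far
(frontier empty at depth 3; search complete)
target is not among the 3 markings reachable within 3 steps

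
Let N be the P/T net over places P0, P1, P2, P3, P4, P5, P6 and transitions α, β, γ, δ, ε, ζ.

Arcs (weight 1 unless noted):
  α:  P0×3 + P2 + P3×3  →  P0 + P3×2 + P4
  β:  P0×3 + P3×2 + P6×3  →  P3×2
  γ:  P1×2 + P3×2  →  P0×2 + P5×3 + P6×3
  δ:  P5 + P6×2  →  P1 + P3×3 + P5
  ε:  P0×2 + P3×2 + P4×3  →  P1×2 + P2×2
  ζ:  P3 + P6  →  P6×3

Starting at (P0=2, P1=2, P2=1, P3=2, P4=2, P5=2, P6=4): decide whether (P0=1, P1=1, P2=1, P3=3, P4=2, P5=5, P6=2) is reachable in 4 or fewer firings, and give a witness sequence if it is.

YES — reachable via ⟨γ, δ, β⟩ (3 firings)

step 1: fire γ:  (P0=2, P1=2, P2=1, P3=2, P4=2, P5=2, P6=4) → (P0=4, P1=0, P2=1, P3=0, P4=2, P5=5, P6=7)
step 2: fire δ:  (P0=4, P1=0, P2=1, P3=0, P4=2, P5=5, P6=7) → (P0=4, P1=1, P2=1, P3=3, P4=2, P5=5, P6=5)
step 3: fire β:  (P0=4, P1=1, P2=1, P3=3, P4=2, P5=5, P6=5) → (P0=1, P1=1, P2=1, P3=3, P4=2, P5=5, P6=2)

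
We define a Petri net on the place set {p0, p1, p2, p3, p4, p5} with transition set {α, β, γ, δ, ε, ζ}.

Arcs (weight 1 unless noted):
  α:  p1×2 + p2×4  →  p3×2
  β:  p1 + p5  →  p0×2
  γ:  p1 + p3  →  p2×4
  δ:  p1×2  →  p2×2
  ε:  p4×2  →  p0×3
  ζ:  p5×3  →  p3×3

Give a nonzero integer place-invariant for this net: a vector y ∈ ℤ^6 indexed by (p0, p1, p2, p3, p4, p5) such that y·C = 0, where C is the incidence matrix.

Incidence matrix C (rows=places, cols=transitions):
        α    β    γ    δ    ε    ζ
   p0   0    2    0    0    3    0
   p1  -2   -1   -1   -2    0    0
   p2  -4    0    4    2    0    0
   p3   2    0   -1    0    0    3
   p4   0    0    0    0   -2    0
   p5   0   -1    0    0    0   -3

Candidate y = [2, 1, 1, 3, 3, 3]; check y·C column-wise:
  col α: 2·0 + 1·-2 + 1·-4 + 3·2 + 3·0 + 3·0 = 0
  col β: 2·2 + 1·-1 + 1·0 + 3·0 + 3·0 + 3·-1 = 0
  col γ: 2·0 + 1·-1 + 1·4 + 3·-1 + 3·0 + 3·0 = 0
  col δ: 2·0 + 1·-2 + 1·2 + 3·0 + 3·0 + 3·0 = 0
  col ε: 2·3 + 1·0 + 1·0 + 3·0 + 3·-2 + 3·0 = 0
  col ζ: 2·0 + 1·0 + 1·0 + 3·3 + 3·0 + 3·-3 = 0

y = (p0:2, p1:1, p2:1, p3:3, p4:3, p5:3)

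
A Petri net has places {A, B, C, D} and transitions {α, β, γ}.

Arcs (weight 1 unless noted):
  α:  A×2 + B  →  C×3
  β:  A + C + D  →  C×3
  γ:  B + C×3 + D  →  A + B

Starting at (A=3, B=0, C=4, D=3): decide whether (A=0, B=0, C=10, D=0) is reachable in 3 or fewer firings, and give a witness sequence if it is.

step 1: fire β:  (A=3, B=0, C=4, D=3) → (A=2, B=0, C=6, D=2)
step 2: fire β:  (A=2, B=0, C=6, D=2) → (A=1, B=0, C=8, D=1)
step 3: fire β:  (A=1, B=0, C=8, D=1) → (A=0, B=0, C=10, D=0)

YES — reachable via ⟨β, β, β⟩ (3 firings)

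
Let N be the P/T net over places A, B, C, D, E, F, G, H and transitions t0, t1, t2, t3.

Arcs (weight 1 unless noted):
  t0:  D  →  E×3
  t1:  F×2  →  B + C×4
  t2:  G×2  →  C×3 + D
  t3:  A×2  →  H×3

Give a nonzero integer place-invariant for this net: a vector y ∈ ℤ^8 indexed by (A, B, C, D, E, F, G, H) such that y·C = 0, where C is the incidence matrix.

y = (A:0, B:4, C:-1, D:3, E:1, F:0, G:0, H:0)

Incidence matrix C (rows=places, cols=transitions):
       t0   t1   t2   t3
    A   0    0    0   -2
    B   0    1    0    0
    C   0    4    3    0
    D  -1    0    1    0
    E   3    0    0    0
    F   0   -2    0    0
    G   0    0   -2    0
    H   0    0    0    3

Candidate y = [0, 4, -1, 3, 1, 0, 0, 0]; check y·C column-wise:
  col t0: 4·0 + -1·0 + 3·-1 + 1·3 = 0
  col t1: 4·1 + -1·4 + 3·0 + 1·0 + 0·-2 = 0
  col t2: 4·0 + -1·3 + 3·1 + 1·0 + 0·-2 = 0
  col t3: 0·-2 + 4·0 + -1·0 + 3·0 + 1·0 + 0·3 = 0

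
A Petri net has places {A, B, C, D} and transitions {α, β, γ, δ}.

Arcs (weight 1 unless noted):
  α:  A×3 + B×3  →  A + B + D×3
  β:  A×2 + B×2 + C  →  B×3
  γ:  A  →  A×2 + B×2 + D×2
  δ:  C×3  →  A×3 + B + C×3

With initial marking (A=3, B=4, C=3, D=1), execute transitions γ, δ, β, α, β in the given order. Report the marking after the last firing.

step 1: fire γ:  (A=3, B=4, C=3, D=1) → (A=4, B=6, C=3, D=3)
step 2: fire δ:  (A=4, B=6, C=3, D=3) → (A=7, B=7, C=3, D=3)
step 3: fire β:  (A=7, B=7, C=3, D=3) → (A=5, B=8, C=2, D=3)
step 4: fire α:  (A=5, B=8, C=2, D=3) → (A=3, B=6, C=2, D=6)
step 5: fire β:  (A=3, B=6, C=2, D=6) → (A=1, B=7, C=1, D=6)

(A=1, B=7, C=1, D=6)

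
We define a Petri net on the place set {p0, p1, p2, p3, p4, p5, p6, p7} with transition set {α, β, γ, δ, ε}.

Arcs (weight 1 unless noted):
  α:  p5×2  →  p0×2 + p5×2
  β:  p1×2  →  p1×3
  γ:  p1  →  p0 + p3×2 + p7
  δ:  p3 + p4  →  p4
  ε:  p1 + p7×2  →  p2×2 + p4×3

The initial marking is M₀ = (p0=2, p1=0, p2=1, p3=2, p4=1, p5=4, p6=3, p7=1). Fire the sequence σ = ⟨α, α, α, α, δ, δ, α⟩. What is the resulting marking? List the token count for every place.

(p0=12, p1=0, p2=1, p3=0, p4=1, p5=4, p6=3, p7=1)

step 1: fire α:  (p0=2, p1=0, p2=1, p3=2, p4=1, p5=4, p6=3, p7=1) → (p0=4, p1=0, p2=1, p3=2, p4=1, p5=4, p6=3, p7=1)
step 2: fire α:  (p0=4, p1=0, p2=1, p3=2, p4=1, p5=4, p6=3, p7=1) → (p0=6, p1=0, p2=1, p3=2, p4=1, p5=4, p6=3, p7=1)
step 3: fire α:  (p0=6, p1=0, p2=1, p3=2, p4=1, p5=4, p6=3, p7=1) → (p0=8, p1=0, p2=1, p3=2, p4=1, p5=4, p6=3, p7=1)
step 4: fire α:  (p0=8, p1=0, p2=1, p3=2, p4=1, p5=4, p6=3, p7=1) → (p0=10, p1=0, p2=1, p3=2, p4=1, p5=4, p6=3, p7=1)
step 5: fire δ:  (p0=10, p1=0, p2=1, p3=2, p4=1, p5=4, p6=3, p7=1) → (p0=10, p1=0, p2=1, p3=1, p4=1, p5=4, p6=3, p7=1)
step 6: fire δ:  (p0=10, p1=0, p2=1, p3=1, p4=1, p5=4, p6=3, p7=1) → (p0=10, p1=0, p2=1, p3=0, p4=1, p5=4, p6=3, p7=1)
step 7: fire α:  (p0=10, p1=0, p2=1, p3=0, p4=1, p5=4, p6=3, p7=1) → (p0=12, p1=0, p2=1, p3=0, p4=1, p5=4, p6=3, p7=1)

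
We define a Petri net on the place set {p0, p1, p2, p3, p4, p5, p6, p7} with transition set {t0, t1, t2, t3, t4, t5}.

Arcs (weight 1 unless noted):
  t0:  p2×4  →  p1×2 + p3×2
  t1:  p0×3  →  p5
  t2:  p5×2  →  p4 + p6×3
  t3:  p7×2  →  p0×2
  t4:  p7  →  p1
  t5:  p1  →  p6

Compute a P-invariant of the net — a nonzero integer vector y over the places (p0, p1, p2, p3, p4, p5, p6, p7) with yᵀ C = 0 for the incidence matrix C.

Incidence matrix C (rows=places, cols=transitions):
       t0   t1   t2   t3   t4   t5
   p0   0   -3    0    2    0    0
   p1   2    0    0    0    1   -1
   p2  -4    0    0    0    0    0
   p3   2    0    0    0    0    0
   p4   0    0    1    0    0    0
   p5   0    1   -2    0    0    0
   p6   0    0    3    0    0    1
   p7   0    0    0   -2   -1    0

Candidate y = [0, 0, 1, 2, 0, 0, 0, 0]; check y·C column-wise:
  col t0: 0·2 + 1·-4 + 2·2 = 0
  col t1: 0·-3 + 1·0 + 2·0 + 0·1 = 0
  col t2: 1·0 + 2·0 + 0·1 + 0·-2 + 0·3 = 0
  col t3: 0·2 + 1·0 + 2·0 + 0·-2 = 0
  col t4: 0·1 + 1·0 + 2·0 + 0·-1 = 0
  col t5: 0·-1 + 1·0 + 2·0 + 0·1 = 0

y = (p0:0, p1:0, p2:1, p3:2, p4:0, p5:0, p6:0, p7:0)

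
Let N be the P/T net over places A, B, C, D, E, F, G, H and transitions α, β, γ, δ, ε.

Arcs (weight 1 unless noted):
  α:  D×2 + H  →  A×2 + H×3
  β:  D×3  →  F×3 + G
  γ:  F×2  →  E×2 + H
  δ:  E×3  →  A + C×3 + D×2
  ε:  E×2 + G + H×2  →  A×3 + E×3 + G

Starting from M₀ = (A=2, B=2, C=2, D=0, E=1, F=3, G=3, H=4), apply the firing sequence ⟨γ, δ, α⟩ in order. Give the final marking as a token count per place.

step 1: fire γ:  (A=2, B=2, C=2, D=0, E=1, F=3, G=3, H=4) → (A=2, B=2, C=2, D=0, E=3, F=1, G=3, H=5)
step 2: fire δ:  (A=2, B=2, C=2, D=0, E=3, F=1, G=3, H=5) → (A=3, B=2, C=5, D=2, E=0, F=1, G=3, H=5)
step 3: fire α:  (A=3, B=2, C=5, D=2, E=0, F=1, G=3, H=5) → (A=5, B=2, C=5, D=0, E=0, F=1, G=3, H=7)

(A=5, B=2, C=5, D=0, E=0, F=1, G=3, H=7)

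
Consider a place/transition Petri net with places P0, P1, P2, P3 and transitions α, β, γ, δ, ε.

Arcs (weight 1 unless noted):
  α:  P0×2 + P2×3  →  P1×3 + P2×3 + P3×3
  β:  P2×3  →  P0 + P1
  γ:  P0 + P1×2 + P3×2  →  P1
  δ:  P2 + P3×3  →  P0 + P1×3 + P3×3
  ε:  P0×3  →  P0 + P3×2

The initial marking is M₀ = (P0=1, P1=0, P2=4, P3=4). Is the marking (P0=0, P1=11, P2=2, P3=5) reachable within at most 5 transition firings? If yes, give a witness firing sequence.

NO — not reachable within 5 firings

depth 0: 1 marking
depth 1: 3 markings reached so far
depth 2: 7 markings reached so far
depth 3: 15 markings reached so far
depth 4: 25 markings reached so far
depth 5: 31 markings reached so far
target is not among the 31 markings reachable within 5 steps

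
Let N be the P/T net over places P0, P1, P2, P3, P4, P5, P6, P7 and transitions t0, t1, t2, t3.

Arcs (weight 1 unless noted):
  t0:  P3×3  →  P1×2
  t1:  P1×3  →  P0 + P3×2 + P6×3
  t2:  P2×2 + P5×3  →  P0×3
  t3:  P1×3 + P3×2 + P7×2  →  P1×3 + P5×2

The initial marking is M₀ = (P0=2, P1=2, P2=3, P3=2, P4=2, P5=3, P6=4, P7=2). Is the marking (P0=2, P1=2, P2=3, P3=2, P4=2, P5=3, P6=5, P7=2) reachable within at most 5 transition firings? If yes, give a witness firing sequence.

NO — not reachable within 5 firings

depth 0: 1 marking
depth 1: 2 markings reached so far
depth 2: 2 markings reached so far
(frontier empty at depth 2; search complete)
target is not among the 2 markings reachable within 5 steps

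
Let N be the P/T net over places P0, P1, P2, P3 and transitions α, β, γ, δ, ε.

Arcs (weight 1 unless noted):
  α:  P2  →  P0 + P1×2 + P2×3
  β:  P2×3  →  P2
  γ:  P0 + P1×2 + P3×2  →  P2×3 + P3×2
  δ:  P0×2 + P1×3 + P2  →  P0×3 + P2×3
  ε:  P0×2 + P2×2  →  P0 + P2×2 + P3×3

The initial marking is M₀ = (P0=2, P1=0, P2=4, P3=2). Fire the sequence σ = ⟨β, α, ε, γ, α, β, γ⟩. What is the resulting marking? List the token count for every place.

step 1: fire β:  (P0=2, P1=0, P2=4, P3=2) → (P0=2, P1=0, P2=2, P3=2)
step 2: fire α:  (P0=2, P1=0, P2=2, P3=2) → (P0=3, P1=2, P2=4, P3=2)
step 3: fire ε:  (P0=3, P1=2, P2=4, P3=2) → (P0=2, P1=2, P2=4, P3=5)
step 4: fire γ:  (P0=2, P1=2, P2=4, P3=5) → (P0=1, P1=0, P2=7, P3=5)
step 5: fire α:  (P0=1, P1=0, P2=7, P3=5) → (P0=2, P1=2, P2=9, P3=5)
step 6: fire β:  (P0=2, P1=2, P2=9, P3=5) → (P0=2, P1=2, P2=7, P3=5)
step 7: fire γ:  (P0=2, P1=2, P2=7, P3=5) → (P0=1, P1=0, P2=10, P3=5)

(P0=1, P1=0, P2=10, P3=5)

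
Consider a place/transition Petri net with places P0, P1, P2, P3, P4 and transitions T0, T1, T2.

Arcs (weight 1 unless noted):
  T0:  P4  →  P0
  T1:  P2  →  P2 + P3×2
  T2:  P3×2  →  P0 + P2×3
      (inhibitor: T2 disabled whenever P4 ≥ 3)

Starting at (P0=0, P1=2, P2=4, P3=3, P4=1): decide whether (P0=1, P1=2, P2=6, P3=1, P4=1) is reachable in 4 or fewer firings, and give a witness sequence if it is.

NO — not reachable within 4 firings

depth 0: 1 marking
depth 1: 4 markings reached so far
depth 2: 8 markings reached so far
depth 3: 13 markings reached so far
depth 4: 19 markings reached so far
target is not among the 19 markings reachable within 4 steps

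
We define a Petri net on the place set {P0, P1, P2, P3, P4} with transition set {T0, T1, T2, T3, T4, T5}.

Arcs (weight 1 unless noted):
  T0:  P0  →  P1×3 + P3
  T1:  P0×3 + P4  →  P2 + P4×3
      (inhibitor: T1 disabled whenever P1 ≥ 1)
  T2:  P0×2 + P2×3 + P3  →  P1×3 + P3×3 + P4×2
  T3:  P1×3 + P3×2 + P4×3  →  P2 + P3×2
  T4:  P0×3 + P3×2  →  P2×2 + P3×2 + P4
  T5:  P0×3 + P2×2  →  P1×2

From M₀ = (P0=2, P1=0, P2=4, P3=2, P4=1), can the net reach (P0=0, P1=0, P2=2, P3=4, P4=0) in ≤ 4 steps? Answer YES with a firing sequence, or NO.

YES — reachable via ⟨T2, T3⟩ (2 firings)

step 1: fire T2:  (P0=2, P1=0, P2=4, P3=2, P4=1) → (P0=0, P1=3, P2=1, P3=4, P4=3)
step 2: fire T3:  (P0=0, P1=3, P2=1, P3=4, P4=3) → (P0=0, P1=0, P2=2, P3=4, P4=0)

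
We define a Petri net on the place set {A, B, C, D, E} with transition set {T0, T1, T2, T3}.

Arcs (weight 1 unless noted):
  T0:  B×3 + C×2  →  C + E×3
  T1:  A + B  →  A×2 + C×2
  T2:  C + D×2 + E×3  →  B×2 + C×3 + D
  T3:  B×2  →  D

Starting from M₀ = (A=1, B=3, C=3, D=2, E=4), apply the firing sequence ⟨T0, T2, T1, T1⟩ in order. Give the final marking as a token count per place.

step 1: fire T0:  (A=1, B=3, C=3, D=2, E=4) → (A=1, B=0, C=2, D=2, E=7)
step 2: fire T2:  (A=1, B=0, C=2, D=2, E=7) → (A=1, B=2, C=4, D=1, E=4)
step 3: fire T1:  (A=1, B=2, C=4, D=1, E=4) → (A=2, B=1, C=6, D=1, E=4)
step 4: fire T1:  (A=2, B=1, C=6, D=1, E=4) → (A=3, B=0, C=8, D=1, E=4)

(A=3, B=0, C=8, D=1, E=4)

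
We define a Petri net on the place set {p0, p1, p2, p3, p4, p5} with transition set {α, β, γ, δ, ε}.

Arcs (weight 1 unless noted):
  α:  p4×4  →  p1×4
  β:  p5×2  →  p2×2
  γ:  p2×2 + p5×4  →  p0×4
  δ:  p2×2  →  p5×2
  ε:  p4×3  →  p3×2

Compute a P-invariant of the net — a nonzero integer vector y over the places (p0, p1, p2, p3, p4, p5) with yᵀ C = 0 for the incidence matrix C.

Incidence matrix C (rows=places, cols=transitions):
        α    β    γ    δ    ε
   p0   0    0    4    0    0
   p1   4    0    0    0    0
   p2   0    2   -2   -2    0
   p3   0    0    0    0    2
   p4  -4    0    0    0   -3
   p5   0   -2   -4    2    0

Candidate y = [0, 2, 0, 3, 2, 0]; check y·C column-wise:
  col α: 2·4 + 3·0 + 2·-4 = 0
  col β: 2·0 + 0·2 + 3·0 + 2·0 + 0·-2 = 0
  col γ: 0·4 + 2·0 + 0·-2 + 3·0 + 2·0 + 0·-4 = 0
  col δ: 2·0 + 0·-2 + 3·0 + 2·0 + 0·2 = 0
  col ε: 2·0 + 3·2 + 2·-3 = 0

y = (p0:0, p1:2, p2:0, p3:3, p4:2, p5:0)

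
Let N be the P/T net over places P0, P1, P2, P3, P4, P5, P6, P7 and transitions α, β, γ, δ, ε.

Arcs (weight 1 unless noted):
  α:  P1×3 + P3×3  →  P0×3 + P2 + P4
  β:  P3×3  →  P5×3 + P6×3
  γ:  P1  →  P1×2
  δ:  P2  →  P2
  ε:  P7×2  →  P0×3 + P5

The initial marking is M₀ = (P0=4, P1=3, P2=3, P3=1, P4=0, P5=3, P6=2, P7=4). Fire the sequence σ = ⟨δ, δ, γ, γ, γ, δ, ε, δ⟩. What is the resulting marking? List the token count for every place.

(P0=7, P1=6, P2=3, P3=1, P4=0, P5=4, P6=2, P7=2)

step 1: fire δ:  (P0=4, P1=3, P2=3, P3=1, P4=0, P5=3, P6=2, P7=4) → (P0=4, P1=3, P2=3, P3=1, P4=0, P5=3, P6=2, P7=4)
step 2: fire δ:  (P0=4, P1=3, P2=3, P3=1, P4=0, P5=3, P6=2, P7=4) → (P0=4, P1=3, P2=3, P3=1, P4=0, P5=3, P6=2, P7=4)
step 3: fire γ:  (P0=4, P1=3, P2=3, P3=1, P4=0, P5=3, P6=2, P7=4) → (P0=4, P1=4, P2=3, P3=1, P4=0, P5=3, P6=2, P7=4)
step 4: fire γ:  (P0=4, P1=4, P2=3, P3=1, P4=0, P5=3, P6=2, P7=4) → (P0=4, P1=5, P2=3, P3=1, P4=0, P5=3, P6=2, P7=4)
step 5: fire γ:  (P0=4, P1=5, P2=3, P3=1, P4=0, P5=3, P6=2, P7=4) → (P0=4, P1=6, P2=3, P3=1, P4=0, P5=3, P6=2, P7=4)
step 6: fire δ:  (P0=4, P1=6, P2=3, P3=1, P4=0, P5=3, P6=2, P7=4) → (P0=4, P1=6, P2=3, P3=1, P4=0, P5=3, P6=2, P7=4)
step 7: fire ε:  (P0=4, P1=6, P2=3, P3=1, P4=0, P5=3, P6=2, P7=4) → (P0=7, P1=6, P2=3, P3=1, P4=0, P5=4, P6=2, P7=2)
step 8: fire δ:  (P0=7, P1=6, P2=3, P3=1, P4=0, P5=4, P6=2, P7=2) → (P0=7, P1=6, P2=3, P3=1, P4=0, P5=4, P6=2, P7=2)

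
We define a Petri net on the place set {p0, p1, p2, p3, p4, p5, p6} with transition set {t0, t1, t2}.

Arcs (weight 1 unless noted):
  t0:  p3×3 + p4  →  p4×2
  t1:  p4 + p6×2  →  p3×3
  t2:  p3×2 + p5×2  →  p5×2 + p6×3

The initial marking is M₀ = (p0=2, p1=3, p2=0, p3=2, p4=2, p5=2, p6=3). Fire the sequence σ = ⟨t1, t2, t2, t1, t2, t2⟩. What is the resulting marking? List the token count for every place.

step 1: fire t1:  (p0=2, p1=3, p2=0, p3=2, p4=2, p5=2, p6=3) → (p0=2, p1=3, p2=0, p3=5, p4=1, p5=2, p6=1)
step 2: fire t2:  (p0=2, p1=3, p2=0, p3=5, p4=1, p5=2, p6=1) → (p0=2, p1=3, p2=0, p3=3, p4=1, p5=2, p6=4)
step 3: fire t2:  (p0=2, p1=3, p2=0, p3=3, p4=1, p5=2, p6=4) → (p0=2, p1=3, p2=0, p3=1, p4=1, p5=2, p6=7)
step 4: fire t1:  (p0=2, p1=3, p2=0, p3=1, p4=1, p5=2, p6=7) → (p0=2, p1=3, p2=0, p3=4, p4=0, p5=2, p6=5)
step 5: fire t2:  (p0=2, p1=3, p2=0, p3=4, p4=0, p5=2, p6=5) → (p0=2, p1=3, p2=0, p3=2, p4=0, p5=2, p6=8)
step 6: fire t2:  (p0=2, p1=3, p2=0, p3=2, p4=0, p5=2, p6=8) → (p0=2, p1=3, p2=0, p3=0, p4=0, p5=2, p6=11)

(p0=2, p1=3, p2=0, p3=0, p4=0, p5=2, p6=11)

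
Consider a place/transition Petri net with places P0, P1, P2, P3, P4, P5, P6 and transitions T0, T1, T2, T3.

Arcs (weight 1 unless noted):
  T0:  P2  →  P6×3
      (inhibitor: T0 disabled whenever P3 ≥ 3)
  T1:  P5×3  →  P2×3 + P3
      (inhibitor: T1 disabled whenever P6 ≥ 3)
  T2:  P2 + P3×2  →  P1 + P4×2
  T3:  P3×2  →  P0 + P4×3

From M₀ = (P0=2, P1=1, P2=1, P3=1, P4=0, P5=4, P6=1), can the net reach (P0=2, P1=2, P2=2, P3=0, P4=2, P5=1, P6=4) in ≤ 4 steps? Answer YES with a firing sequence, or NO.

YES — reachable via ⟨T1, T0, T2⟩ (3 firings)

step 1: fire T1:  (P0=2, P1=1, P2=1, P3=1, P4=0, P5=4, P6=1) → (P0=2, P1=1, P2=4, P3=2, P4=0, P5=1, P6=1)
step 2: fire T0:  (P0=2, P1=1, P2=4, P3=2, P4=0, P5=1, P6=1) → (P0=2, P1=1, P2=3, P3=2, P4=0, P5=1, P6=4)
step 3: fire T2:  (P0=2, P1=1, P2=3, P3=2, P4=0, P5=1, P6=4) → (P0=2, P1=2, P2=2, P3=0, P4=2, P5=1, P6=4)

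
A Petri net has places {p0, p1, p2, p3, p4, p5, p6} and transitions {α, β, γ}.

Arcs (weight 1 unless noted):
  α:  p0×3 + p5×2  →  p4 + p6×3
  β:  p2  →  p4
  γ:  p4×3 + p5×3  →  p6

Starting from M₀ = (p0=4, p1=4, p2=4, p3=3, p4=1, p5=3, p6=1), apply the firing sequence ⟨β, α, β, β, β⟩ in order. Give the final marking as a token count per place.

(p0=1, p1=4, p2=0, p3=3, p4=6, p5=1, p6=4)

step 1: fire β:  (p0=4, p1=4, p2=4, p3=3, p4=1, p5=3, p6=1) → (p0=4, p1=4, p2=3, p3=3, p4=2, p5=3, p6=1)
step 2: fire α:  (p0=4, p1=4, p2=3, p3=3, p4=2, p5=3, p6=1) → (p0=1, p1=4, p2=3, p3=3, p4=3, p5=1, p6=4)
step 3: fire β:  (p0=1, p1=4, p2=3, p3=3, p4=3, p5=1, p6=4) → (p0=1, p1=4, p2=2, p3=3, p4=4, p5=1, p6=4)
step 4: fire β:  (p0=1, p1=4, p2=2, p3=3, p4=4, p5=1, p6=4) → (p0=1, p1=4, p2=1, p3=3, p4=5, p5=1, p6=4)
step 5: fire β:  (p0=1, p1=4, p2=1, p3=3, p4=5, p5=1, p6=4) → (p0=1, p1=4, p2=0, p3=3, p4=6, p5=1, p6=4)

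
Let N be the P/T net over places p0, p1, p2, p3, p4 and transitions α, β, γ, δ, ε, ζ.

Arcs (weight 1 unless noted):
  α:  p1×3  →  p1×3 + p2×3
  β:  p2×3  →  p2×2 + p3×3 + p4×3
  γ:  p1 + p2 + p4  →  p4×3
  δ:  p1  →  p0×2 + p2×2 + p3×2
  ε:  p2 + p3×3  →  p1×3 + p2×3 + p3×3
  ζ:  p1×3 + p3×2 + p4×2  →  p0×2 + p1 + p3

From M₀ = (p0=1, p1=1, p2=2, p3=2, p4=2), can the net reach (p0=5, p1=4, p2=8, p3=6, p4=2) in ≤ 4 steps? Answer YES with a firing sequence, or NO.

depth 0: 1 marking
depth 1: 3 markings reached so far
depth 2: 5 markings reached so far
depth 3: 12 markings reached so far
depth 4: 31 markings reached so far
target is not among the 31 markings reachable within 4 steps

NO — not reachable within 4 firings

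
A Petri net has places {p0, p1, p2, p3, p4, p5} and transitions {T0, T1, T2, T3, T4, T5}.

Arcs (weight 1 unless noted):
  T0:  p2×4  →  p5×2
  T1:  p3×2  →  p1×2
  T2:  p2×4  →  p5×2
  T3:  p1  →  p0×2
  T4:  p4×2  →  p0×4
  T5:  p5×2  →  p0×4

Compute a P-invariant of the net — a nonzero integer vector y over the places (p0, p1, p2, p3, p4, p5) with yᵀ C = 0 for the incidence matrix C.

Incidence matrix C (rows=places, cols=transitions):
       T0   T1   T2   T3   T4   T5
   p0   0    0    0    2    4    4
   p1   0    2    0   -1    0    0
   p2  -4    0   -4    0    0    0
   p3   0   -2    0    0    0    0
   p4   0    0    0    0   -2    0
   p5   2    0    2    0    0   -2

Candidate y = [1, 2, 1, 2, 2, 2]; check y·C column-wise:
  col T0: 1·0 + 2·0 + 1·-4 + 2·0 + 2·0 + 2·2 = 0
  col T1: 1·0 + 2·2 + 1·0 + 2·-2 + 2·0 + 2·0 = 0
  col T2: 1·0 + 2·0 + 1·-4 + 2·0 + 2·0 + 2·2 = 0
  col T3: 1·2 + 2·-1 + 1·0 + 2·0 + 2·0 + 2·0 = 0
  col T4: 1·4 + 2·0 + 1·0 + 2·0 + 2·-2 + 2·0 = 0
  col T5: 1·4 + 2·0 + 1·0 + 2·0 + 2·0 + 2·-2 = 0

y = (p0:1, p1:2, p2:1, p3:2, p4:2, p5:2)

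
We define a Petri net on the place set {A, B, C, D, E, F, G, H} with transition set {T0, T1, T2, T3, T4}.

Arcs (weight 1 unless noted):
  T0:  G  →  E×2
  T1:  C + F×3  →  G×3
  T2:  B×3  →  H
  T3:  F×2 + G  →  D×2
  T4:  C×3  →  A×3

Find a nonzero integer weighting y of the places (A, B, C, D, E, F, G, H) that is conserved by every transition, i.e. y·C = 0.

y = (A:3, B:0, C:3, D:-1, E:0, F:-1, G:0, H:0)

Incidence matrix C (rows=places, cols=transitions):
       T0   T1   T2   T3   T4
    A   0    0    0    0    3
    B   0    0   -3    0    0
    C   0   -1    0    0   -3
    D   0    0    0    2    0
    E   2    0    0    0    0
    F   0   -3    0   -2    0
    G  -1    3    0   -1    0
    H   0    0    1    0    0

Candidate y = [3, 0, 3, -1, 0, -1, 0, 0]; check y·C column-wise:
  col T0: 3·0 + 3·0 + -1·0 + 0·2 + -1·0 + 0·-1 = 0
  col T1: 3·0 + 3·-1 + -1·0 + -1·-3 + 0·3 = 0
  col T2: 3·0 + 0·-3 + 3·0 + -1·0 + -1·0 + 0·1 = 0
  col T3: 3·0 + 3·0 + -1·2 + -1·-2 + 0·-1 = 0
  col T4: 3·3 + 3·-3 + -1·0 + -1·0 = 0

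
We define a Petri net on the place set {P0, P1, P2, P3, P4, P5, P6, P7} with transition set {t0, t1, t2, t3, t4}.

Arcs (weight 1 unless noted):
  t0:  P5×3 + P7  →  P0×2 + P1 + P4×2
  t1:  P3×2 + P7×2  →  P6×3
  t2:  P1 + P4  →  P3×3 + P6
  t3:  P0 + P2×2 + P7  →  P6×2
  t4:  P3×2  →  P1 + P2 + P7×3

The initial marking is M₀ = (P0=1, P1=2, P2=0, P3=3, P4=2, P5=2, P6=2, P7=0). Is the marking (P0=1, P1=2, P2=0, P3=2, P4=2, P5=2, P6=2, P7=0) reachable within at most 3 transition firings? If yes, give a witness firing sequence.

NO — not reachable within 3 firings

depth 0: 1 marking
depth 1: 3 markings reached so far
depth 2: 5 markings reached so far
depth 3: 8 markings reached so far
target is not among the 8 markings reachable within 3 steps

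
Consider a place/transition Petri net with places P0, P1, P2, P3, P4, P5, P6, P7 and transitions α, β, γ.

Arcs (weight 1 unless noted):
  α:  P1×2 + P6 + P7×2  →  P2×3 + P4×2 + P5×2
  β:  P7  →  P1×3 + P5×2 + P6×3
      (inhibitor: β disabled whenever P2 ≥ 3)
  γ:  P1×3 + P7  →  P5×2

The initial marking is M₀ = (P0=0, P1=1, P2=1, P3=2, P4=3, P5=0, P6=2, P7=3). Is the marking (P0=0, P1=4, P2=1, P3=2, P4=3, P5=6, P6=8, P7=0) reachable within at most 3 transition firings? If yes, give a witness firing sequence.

YES — reachable via ⟨β, β, γ⟩ (3 firings)

step 1: fire β:  (P0=0, P1=1, P2=1, P3=2, P4=3, P5=0, P6=2, P7=3) → (P0=0, P1=4, P2=1, P3=2, P4=3, P5=2, P6=5, P7=2)
step 2: fire β:  (P0=0, P1=4, P2=1, P3=2, P4=3, P5=2, P6=5, P7=2) → (P0=0, P1=7, P2=1, P3=2, P4=3, P5=4, P6=8, P7=1)
step 3: fire γ:  (P0=0, P1=7, P2=1, P3=2, P4=3, P5=4, P6=8, P7=1) → (P0=0, P1=4, P2=1, P3=2, P4=3, P5=6, P6=8, P7=0)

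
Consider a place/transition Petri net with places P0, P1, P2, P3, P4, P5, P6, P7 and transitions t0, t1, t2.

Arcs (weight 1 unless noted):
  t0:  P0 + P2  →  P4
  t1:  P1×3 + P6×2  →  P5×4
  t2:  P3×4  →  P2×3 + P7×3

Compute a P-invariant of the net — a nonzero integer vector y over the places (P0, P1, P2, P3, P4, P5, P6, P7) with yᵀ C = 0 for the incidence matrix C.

Incidence matrix C (rows=places, cols=transitions):
       t0   t1   t2
   P0  -1    0    0
   P1   0   -3    0
   P2  -1    0    3
   P3   0    0   -4
   P4   1    0    0
   P5   0    4    0
   P6   0   -2    0
   P7   0    0    3

Candidate y = [4, 0, -4, -3, 0, 0, 0, 0]; check y·C column-wise:
  col t0: 4·-1 + -4·-1 + -3·0 + 0·1 = 0
  col t1: 4·0 + 0·-3 + -4·0 + -3·0 + 0·4 + 0·-2 = 0
  col t2: 4·0 + -4·3 + -3·-4 + 0·3 = 0

y = (P0:4, P1:0, P2:-4, P3:-3, P4:0, P5:0, P6:0, P7:0)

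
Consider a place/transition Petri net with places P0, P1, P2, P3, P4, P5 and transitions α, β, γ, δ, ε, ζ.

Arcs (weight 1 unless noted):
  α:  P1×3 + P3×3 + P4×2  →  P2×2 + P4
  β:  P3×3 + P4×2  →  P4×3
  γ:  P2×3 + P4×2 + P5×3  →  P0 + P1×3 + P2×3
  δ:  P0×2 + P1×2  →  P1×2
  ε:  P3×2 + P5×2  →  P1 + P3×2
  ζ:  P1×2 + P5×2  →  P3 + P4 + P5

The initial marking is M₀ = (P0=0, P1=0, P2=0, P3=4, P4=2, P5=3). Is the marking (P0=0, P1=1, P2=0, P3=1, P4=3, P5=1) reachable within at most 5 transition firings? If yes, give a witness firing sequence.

step 1: fire ε:  (P0=0, P1=0, P2=0, P3=4, P4=2, P5=3) → (P0=0, P1=1, P2=0, P3=4, P4=2, P5=1)
step 2: fire β:  (P0=0, P1=1, P2=0, P3=4, P4=2, P5=1) → (P0=0, P1=1, P2=0, P3=1, P4=3, P5=1)

YES — reachable via ⟨ε, β⟩ (2 firings)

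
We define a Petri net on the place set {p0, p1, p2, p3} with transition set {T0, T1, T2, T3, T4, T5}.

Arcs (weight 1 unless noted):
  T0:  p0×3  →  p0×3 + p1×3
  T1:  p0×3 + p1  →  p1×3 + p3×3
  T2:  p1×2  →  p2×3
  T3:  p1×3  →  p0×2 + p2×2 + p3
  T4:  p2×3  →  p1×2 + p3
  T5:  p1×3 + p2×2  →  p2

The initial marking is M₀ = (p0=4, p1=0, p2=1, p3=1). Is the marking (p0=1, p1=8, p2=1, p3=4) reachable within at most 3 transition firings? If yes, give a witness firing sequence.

YES — reachable via ⟨T0, T0, T1⟩ (3 firings)

step 1: fire T0:  (p0=4, p1=0, p2=1, p3=1) → (p0=4, p1=3, p2=1, p3=1)
step 2: fire T0:  (p0=4, p1=3, p2=1, p3=1) → (p0=4, p1=6, p2=1, p3=1)
step 3: fire T1:  (p0=4, p1=6, p2=1, p3=1) → (p0=1, p1=8, p2=1, p3=4)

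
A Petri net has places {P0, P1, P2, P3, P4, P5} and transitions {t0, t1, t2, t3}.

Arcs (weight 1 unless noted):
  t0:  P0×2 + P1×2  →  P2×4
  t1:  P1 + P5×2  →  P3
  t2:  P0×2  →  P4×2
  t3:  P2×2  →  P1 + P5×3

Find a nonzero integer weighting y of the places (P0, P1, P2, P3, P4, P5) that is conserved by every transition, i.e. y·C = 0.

Incidence matrix C (rows=places, cols=transitions):
       t0   t1   t2   t3
   P0  -2    0   -2    0
   P1  -2   -1    0    1
   P2   4    0    0   -2
   P3   0    1    0    0
   P4   0    0    2    0
   P5   0   -2    0    3

Candidate y = [0, 2, 1, 2, 0, 0]; check y·C column-wise:
  col t0: 0·-2 + 2·-2 + 1·4 + 2·0 = 0
  col t1: 2·-1 + 1·0 + 2·1 + 0·-2 = 0
  col t2: 0·-2 + 2·0 + 1·0 + 2·0 + 0·2 = 0
  col t3: 2·1 + 1·-2 + 2·0 + 0·3 = 0

y = (P0:0, P1:2, P2:1, P3:2, P4:0, P5:0)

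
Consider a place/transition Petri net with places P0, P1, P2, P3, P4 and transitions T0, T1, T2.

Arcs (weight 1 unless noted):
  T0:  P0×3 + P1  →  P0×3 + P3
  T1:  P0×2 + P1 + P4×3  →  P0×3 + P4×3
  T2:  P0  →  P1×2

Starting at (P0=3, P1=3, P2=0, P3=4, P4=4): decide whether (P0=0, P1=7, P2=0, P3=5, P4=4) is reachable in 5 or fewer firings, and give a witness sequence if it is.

NO — not reachable within 5 firings

depth 0: 1 marking
depth 1: 4 markings reached so far
depth 2: 10 markings reached so far
depth 3: 20 markings reached so far
depth 4: 29 markings reached so far
depth 5: 41 markings reached so far
target is not among the 41 markings reachable within 5 steps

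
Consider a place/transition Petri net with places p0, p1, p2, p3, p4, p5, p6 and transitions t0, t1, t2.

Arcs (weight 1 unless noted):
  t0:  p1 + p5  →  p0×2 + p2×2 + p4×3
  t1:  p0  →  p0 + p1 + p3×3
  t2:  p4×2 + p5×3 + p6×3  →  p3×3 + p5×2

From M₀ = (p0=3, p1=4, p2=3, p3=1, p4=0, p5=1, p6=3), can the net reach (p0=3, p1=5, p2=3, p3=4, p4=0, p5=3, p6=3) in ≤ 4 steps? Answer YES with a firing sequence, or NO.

NO — not reachable within 4 firings

depth 0: 1 marking
depth 1: 3 markings reached so far
depth 2: 5 markings reached so far
depth 3: 7 markings reached so far
depth 4: 9 markings reached so far
target is not among the 9 markings reachable within 4 steps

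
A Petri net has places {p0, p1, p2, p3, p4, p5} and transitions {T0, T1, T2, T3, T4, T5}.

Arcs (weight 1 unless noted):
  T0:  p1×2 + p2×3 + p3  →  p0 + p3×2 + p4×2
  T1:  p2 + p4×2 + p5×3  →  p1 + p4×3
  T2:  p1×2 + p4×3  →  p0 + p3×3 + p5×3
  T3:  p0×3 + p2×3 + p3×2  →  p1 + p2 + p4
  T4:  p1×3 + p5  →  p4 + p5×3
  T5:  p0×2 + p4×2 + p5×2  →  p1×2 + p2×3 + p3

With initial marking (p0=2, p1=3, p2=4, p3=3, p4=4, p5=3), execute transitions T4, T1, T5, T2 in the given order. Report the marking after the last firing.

step 1: fire T4:  (p0=2, p1=3, p2=4, p3=3, p4=4, p5=3) → (p0=2, p1=0, p2=4, p3=3, p4=5, p5=5)
step 2: fire T1:  (p0=2, p1=0, p2=4, p3=3, p4=5, p5=5) → (p0=2, p1=1, p2=3, p3=3, p4=6, p5=2)
step 3: fire T5:  (p0=2, p1=1, p2=3, p3=3, p4=6, p5=2) → (p0=0, p1=3, p2=6, p3=4, p4=4, p5=0)
step 4: fire T2:  (p0=0, p1=3, p2=6, p3=4, p4=4, p5=0) → (p0=1, p1=1, p2=6, p3=7, p4=1, p5=3)

(p0=1, p1=1, p2=6, p3=7, p4=1, p5=3)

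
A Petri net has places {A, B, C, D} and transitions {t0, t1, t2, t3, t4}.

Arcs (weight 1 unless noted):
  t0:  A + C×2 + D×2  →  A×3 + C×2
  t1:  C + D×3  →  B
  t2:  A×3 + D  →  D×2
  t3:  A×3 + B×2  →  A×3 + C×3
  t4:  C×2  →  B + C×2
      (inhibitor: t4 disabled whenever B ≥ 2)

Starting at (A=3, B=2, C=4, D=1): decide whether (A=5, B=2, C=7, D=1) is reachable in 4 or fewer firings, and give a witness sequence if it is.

depth 0: 1 marking
depth 1: 3 markings reached so far
depth 2: 5 markings reached so far
depth 3: 7 markings reached so far
depth 4: 9 markings reached so far
target is not among the 9 markings reachable within 4 steps

NO — not reachable within 4 firings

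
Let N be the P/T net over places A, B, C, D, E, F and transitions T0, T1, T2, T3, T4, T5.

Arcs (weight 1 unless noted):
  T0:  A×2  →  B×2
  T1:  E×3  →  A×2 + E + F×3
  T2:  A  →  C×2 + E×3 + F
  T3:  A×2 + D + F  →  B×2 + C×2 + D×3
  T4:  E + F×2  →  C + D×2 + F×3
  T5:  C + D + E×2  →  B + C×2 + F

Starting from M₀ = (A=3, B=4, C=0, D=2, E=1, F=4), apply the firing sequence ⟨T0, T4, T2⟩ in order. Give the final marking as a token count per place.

step 1: fire T0:  (A=3, B=4, C=0, D=2, E=1, F=4) → (A=1, B=6, C=0, D=2, E=1, F=4)
step 2: fire T4:  (A=1, B=6, C=0, D=2, E=1, F=4) → (A=1, B=6, C=1, D=4, E=0, F=5)
step 3: fire T2:  (A=1, B=6, C=1, D=4, E=0, F=5) → (A=0, B=6, C=3, D=4, E=3, F=6)

(A=0, B=6, C=3, D=4, E=3, F=6)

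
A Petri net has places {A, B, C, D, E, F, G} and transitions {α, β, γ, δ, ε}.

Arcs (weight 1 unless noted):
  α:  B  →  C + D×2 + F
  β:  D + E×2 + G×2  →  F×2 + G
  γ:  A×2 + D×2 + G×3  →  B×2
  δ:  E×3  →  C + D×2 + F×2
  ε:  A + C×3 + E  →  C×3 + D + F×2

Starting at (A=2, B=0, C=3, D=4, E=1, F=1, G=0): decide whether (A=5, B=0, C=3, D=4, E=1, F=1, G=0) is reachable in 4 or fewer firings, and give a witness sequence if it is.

NO — not reachable within 4 firings

depth 0: 1 marking
depth 1: 2 markings reached so far
depth 2: 2 markings reached so far
(frontier empty at depth 2; search complete)
target is not among the 2 markings reachable within 4 steps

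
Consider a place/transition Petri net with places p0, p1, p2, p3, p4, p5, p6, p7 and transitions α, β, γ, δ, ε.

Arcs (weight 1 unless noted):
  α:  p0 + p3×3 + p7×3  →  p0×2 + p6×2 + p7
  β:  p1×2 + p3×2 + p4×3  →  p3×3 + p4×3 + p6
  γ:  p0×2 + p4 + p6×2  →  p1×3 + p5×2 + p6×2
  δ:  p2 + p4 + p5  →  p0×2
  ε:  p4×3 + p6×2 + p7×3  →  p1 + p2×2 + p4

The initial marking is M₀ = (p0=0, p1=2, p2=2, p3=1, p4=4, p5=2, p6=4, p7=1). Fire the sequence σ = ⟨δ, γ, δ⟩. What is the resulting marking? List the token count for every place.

(p0=2, p1=5, p2=0, p3=1, p4=1, p5=2, p6=4, p7=1)

step 1: fire δ:  (p0=0, p1=2, p2=2, p3=1, p4=4, p5=2, p6=4, p7=1) → (p0=2, p1=2, p2=1, p3=1, p4=3, p5=1, p6=4, p7=1)
step 2: fire γ:  (p0=2, p1=2, p2=1, p3=1, p4=3, p5=1, p6=4, p7=1) → (p0=0, p1=5, p2=1, p3=1, p4=2, p5=3, p6=4, p7=1)
step 3: fire δ:  (p0=0, p1=5, p2=1, p3=1, p4=2, p5=3, p6=4, p7=1) → (p0=2, p1=5, p2=0, p3=1, p4=1, p5=2, p6=4, p7=1)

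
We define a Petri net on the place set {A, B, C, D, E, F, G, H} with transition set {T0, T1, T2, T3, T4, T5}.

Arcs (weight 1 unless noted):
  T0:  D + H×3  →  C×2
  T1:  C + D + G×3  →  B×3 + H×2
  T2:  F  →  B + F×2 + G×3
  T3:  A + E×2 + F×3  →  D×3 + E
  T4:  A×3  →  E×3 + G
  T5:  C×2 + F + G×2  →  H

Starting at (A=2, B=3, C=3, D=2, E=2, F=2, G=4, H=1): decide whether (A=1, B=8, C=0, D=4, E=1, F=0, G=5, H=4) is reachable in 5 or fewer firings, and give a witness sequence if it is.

YES — reachable via ⟨T1, T2, T2, T3, T5⟩ (5 firings)

step 1: fire T1:  (A=2, B=3, C=3, D=2, E=2, F=2, G=4, H=1) → (A=2, B=6, C=2, D=1, E=2, F=2, G=1, H=3)
step 2: fire T2:  (A=2, B=6, C=2, D=1, E=2, F=2, G=1, H=3) → (A=2, B=7, C=2, D=1, E=2, F=3, G=4, H=3)
step 3: fire T2:  (A=2, B=7, C=2, D=1, E=2, F=3, G=4, H=3) → (A=2, B=8, C=2, D=1, E=2, F=4, G=7, H=3)
step 4: fire T3:  (A=2, B=8, C=2, D=1, E=2, F=4, G=7, H=3) → (A=1, B=8, C=2, D=4, E=1, F=1, G=7, H=3)
step 5: fire T5:  (A=1, B=8, C=2, D=4, E=1, F=1, G=7, H=3) → (A=1, B=8, C=0, D=4, E=1, F=0, G=5, H=4)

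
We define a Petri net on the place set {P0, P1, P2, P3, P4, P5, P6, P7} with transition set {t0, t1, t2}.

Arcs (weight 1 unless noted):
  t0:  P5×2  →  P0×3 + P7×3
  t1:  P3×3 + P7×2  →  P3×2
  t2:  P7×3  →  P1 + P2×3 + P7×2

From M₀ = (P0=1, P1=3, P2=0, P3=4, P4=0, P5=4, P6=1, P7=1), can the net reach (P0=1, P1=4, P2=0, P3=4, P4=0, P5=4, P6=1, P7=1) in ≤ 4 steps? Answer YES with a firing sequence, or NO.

depth 0: 1 marking
depth 1: 2 markings reached so far
depth 2: 5 markings reached so far
depth 3: 10 markings reached so far
depth 4: 14 markings reached so far
target is not among the 14 markings reachable within 4 steps

NO — not reachable within 4 firings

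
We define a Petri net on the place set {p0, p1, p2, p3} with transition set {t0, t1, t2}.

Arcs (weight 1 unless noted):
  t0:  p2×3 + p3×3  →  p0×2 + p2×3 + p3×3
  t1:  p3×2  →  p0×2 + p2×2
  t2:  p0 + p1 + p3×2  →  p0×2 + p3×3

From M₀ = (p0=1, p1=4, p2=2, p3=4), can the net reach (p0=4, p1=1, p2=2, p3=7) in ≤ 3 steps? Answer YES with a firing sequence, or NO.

step 1: fire t2:  (p0=1, p1=4, p2=2, p3=4) → (p0=2, p1=3, p2=2, p3=5)
step 2: fire t2:  (p0=2, p1=3, p2=2, p3=5) → (p0=3, p1=2, p2=2, p3=6)
step 3: fire t2:  (p0=3, p1=2, p2=2, p3=6) → (p0=4, p1=1, p2=2, p3=7)

YES — reachable via ⟨t2, t2, t2⟩ (3 firings)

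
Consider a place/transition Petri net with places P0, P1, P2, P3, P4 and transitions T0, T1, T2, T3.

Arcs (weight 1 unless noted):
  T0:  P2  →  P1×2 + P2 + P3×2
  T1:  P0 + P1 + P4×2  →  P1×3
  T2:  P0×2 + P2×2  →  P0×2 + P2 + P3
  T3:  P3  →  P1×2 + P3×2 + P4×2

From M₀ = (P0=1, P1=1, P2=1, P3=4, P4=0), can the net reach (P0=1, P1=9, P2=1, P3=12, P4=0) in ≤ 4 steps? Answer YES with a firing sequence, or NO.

YES — reachable via ⟨T0, T0, T0, T0⟩ (4 firings)

step 1: fire T0:  (P0=1, P1=1, P2=1, P3=4, P4=0) → (P0=1, P1=3, P2=1, P3=6, P4=0)
step 2: fire T0:  (P0=1, P1=3, P2=1, P3=6, P4=0) → (P0=1, P1=5, P2=1, P3=8, P4=0)
step 3: fire T0:  (P0=1, P1=5, P2=1, P3=8, P4=0) → (P0=1, P1=7, P2=1, P3=10, P4=0)
step 4: fire T0:  (P0=1, P1=7, P2=1, P3=10, P4=0) → (P0=1, P1=9, P2=1, P3=12, P4=0)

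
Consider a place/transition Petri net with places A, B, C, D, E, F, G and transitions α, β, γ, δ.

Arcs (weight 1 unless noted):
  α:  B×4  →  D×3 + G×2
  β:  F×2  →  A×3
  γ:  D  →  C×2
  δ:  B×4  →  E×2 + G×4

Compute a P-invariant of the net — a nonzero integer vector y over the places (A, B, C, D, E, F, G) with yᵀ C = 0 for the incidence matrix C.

y = (A:0, B:3, C:2, D:4, E:6, F:0, G:0)

Incidence matrix C (rows=places, cols=transitions):
        α    β    γ    δ
    A   0    3    0    0
    B  -4    0    0   -4
    C   0    0    2    0
    D   3    0   -1    0
    E   0    0    0    2
    F   0   -2    0    0
    G   2    0    0    4

Candidate y = [0, 3, 2, 4, 6, 0, 0]; check y·C column-wise:
  col α: 3·-4 + 2·0 + 4·3 + 6·0 + 0·2 = 0
  col β: 0·3 + 3·0 + 2·0 + 4·0 + 6·0 + 0·-2 = 0
  col γ: 3·0 + 2·2 + 4·-1 + 6·0 = 0
  col δ: 3·-4 + 2·0 + 4·0 + 6·2 + 0·4 = 0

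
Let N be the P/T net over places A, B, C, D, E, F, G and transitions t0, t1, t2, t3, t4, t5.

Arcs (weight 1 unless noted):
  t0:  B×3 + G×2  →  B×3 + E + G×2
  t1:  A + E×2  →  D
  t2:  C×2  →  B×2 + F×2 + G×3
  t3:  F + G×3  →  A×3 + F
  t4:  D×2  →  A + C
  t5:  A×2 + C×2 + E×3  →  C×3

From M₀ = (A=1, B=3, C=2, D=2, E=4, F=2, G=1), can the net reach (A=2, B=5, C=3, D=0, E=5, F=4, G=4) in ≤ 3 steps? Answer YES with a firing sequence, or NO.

depth 0: 1 marking
depth 1: 4 markings reached so far
depth 2: 10 markings reached so far
depth 3: 19 markings reached so far
target is not among the 19 markings reachable within 3 steps

NO — not reachable within 3 firings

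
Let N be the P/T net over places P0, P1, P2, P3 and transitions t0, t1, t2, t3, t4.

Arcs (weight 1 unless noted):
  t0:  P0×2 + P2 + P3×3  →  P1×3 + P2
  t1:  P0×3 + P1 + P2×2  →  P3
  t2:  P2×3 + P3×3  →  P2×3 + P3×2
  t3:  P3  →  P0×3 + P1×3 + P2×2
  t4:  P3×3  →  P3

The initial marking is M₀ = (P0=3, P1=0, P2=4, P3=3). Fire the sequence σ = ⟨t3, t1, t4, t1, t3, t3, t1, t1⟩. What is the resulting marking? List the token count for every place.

step 1: fire t3:  (P0=3, P1=0, P2=4, P3=3) → (P0=6, P1=3, P2=6, P3=2)
step 2: fire t1:  (P0=6, P1=3, P2=6, P3=2) → (P0=3, P1=2, P2=4, P3=3)
step 3: fire t4:  (P0=3, P1=2, P2=4, P3=3) → (P0=3, P1=2, P2=4, P3=1)
step 4: fire t1:  (P0=3, P1=2, P2=4, P3=1) → (P0=0, P1=1, P2=2, P3=2)
step 5: fire t3:  (P0=0, P1=1, P2=2, P3=2) → (P0=3, P1=4, P2=4, P3=1)
step 6: fire t3:  (P0=3, P1=4, P2=4, P3=1) → (P0=6, P1=7, P2=6, P3=0)
step 7: fire t1:  (P0=6, P1=7, P2=6, P3=0) → (P0=3, P1=6, P2=4, P3=1)
step 8: fire t1:  (P0=3, P1=6, P2=4, P3=1) → (P0=0, P1=5, P2=2, P3=2)

(P0=0, P1=5, P2=2, P3=2)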